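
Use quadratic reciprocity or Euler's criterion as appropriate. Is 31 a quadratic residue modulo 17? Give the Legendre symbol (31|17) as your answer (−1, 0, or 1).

-1

First reduce: 31 ≡ 14 (mod 17).
Pull out 2: since 17 ≡ 1 (mod 8), (2/17) = +1.
Reciprocity: 7 ≡ 3 and 17 ≡ 1 (mod 4), so (7/17) = +(17/7).
Reduce top mod 7: now compute (3/7).
Reciprocity: 3 ≡ 3 and 7 ≡ 3 (mod 4), so (3/7) = −(7/3).
Reduce top mod 3: now compute (1/3).
Reached (1/3) = 1. Collecting the sign flips along the way, the symbol is -1.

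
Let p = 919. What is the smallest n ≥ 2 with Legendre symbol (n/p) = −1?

3

(2/919) = +1, so 2 is a residue.
(3/919) = −1, so 3 is the smallest positive non-residue mod 919.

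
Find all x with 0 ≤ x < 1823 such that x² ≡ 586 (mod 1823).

Since 1823 ≡ 3 (mod 4), a square root of 586 is 586^((1823+1)/4) = 586^456 mod 1823.
Repeated squaring: 586^2≡672, 586^4≡1303, 586^8≡596, 586^16≡1554, 586^32≡1264, 586^64≡748, 586^128≡1666, 586^256≡950 (mod 1823).
586^456 = 586^(256+128+64+8) ≡ 1047 (mod 1823).
Check: 1047² = 1096209 ≡ 586 (mod 1823). The two roots are 776 and 1047.

776, 1047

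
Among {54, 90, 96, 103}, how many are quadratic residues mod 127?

(54/127) = -1 → non-residue.
(90/127) = -1 → non-residue.
(96/127) = -1 → non-residue.
(103/127) = +1 → QR.
Total quadratic residues among the 4: 1.

1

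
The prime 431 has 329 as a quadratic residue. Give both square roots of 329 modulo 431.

Since 431 ≡ 3 (mod 4), a square root of 329 is 329^((431+1)/4) = 329^108 mod 431.
Repeated squaring: 329^2≡60, 329^4≡152, 329^8≡261, 329^16≡23, 329^32≡98, 329^64≡122 (mod 431).
329^108 = 329^(64+32+8+4) ≡ 346 (mod 431).
Check: 346² = 119716 ≡ 329 (mod 431). The two roots are 85 and 346.

85, 346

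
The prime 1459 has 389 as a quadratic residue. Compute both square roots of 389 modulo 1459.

192, 1267

Since 1459 ≡ 3 (mod 4), a square root of 389 is 389^((1459+1)/4) = 389^365 mod 1459.
Repeated squaring: 389^2≡1044, 389^4≡63, 389^8≡1051, 389^16≡138, 389^32≡77, 389^64≡93, 389^128≡1354, 389^256≡812 (mod 1459).
389^365 = 389^(256+64+32+8+4+1) ≡ 1267 (mod 1459).
Check: 1267² = 1605289 ≡ 389 (mod 1459). The two roots are 192 and 1267.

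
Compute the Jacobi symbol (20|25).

0

Pull out 2^2: since 25 ≡ 1 (mod 8), (2/25) = +1, so (2/25)^2 = +1.
Reciprocity: 5 ≡ 1 and 25 ≡ 1 (mod 4), so (5/25) = +(25/5).
Reduce top mod 5: now compute (0/5).
Top reduces to 0: gcd > 1, so the symbol is 0.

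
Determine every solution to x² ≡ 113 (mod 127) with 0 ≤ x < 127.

42, 85

Since 127 ≡ 3 (mod 4), a square root of 113 is 113^((127+1)/4) = 113^32 mod 127.
Repeated squaring: 113^2≡69, 113^4≡62, 113^8≡34, 113^16≡13, 113^32≡42 (mod 127).
113^32 = 113^(32) ≡ 42 (mod 127).
Check: 42² = 1764 ≡ 113 (mod 127). The two roots are 42 and 85.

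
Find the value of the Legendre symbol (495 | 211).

1

Euler's criterion: (495/211) ≡ 73^105 (mod 211).
73^2 ≡ 54 (mod 211)
73^4 ≡ 173 (mod 211)
73^8 ≡ 178 (mod 211)
73^16 ≡ 34 (mod 211)
73^32 ≡ 101 (mod 211)
73^64 ≡ 73 (mod 211)
73^105 = 73^(64+32+8+1) ≡ 1 (mod 211).
Result is 1, so (495/211) = 1.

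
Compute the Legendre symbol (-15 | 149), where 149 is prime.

-1

First reduce: -15 ≡ 134 (mod 149).
Pull out 2: since 149 ≡ 5 (mod 8), (2/149) = -1.
Reciprocity: 67 ≡ 3 and 149 ≡ 1 (mod 4), so (67/149) = +(149/67).
Reduce top mod 67: now compute (15/67).
Reciprocity: 15 ≡ 3 and 67 ≡ 3 (mod 4), so (15/67) = −(67/15).
Reduce top mod 15: now compute (7/15).
Reciprocity: 7 ≡ 3 and 15 ≡ 3 (mod 4), so (7/15) = −(15/7).
Reduce top mod 7: now compute (1/7).
Reached (1/7) = 1. Collecting the sign flips along the way, the symbol is -1.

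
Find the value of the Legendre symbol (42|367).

-1

Pull out 2: since 367 ≡ 7 (mod 8), (2/367) = +1.
Reciprocity: 21 ≡ 1 and 367 ≡ 3 (mod 4), so (21/367) = +(367/21).
Reduce top mod 21: now compute (10/21).
Pull out 2: since 21 ≡ 5 (mod 8), (2/21) = -1.
Reciprocity: 5 ≡ 1 and 21 ≡ 1 (mod 4), so (5/21) = +(21/5).
Reduce top mod 5: now compute (1/5).
Reached (1/5) = 1. Collecting the sign flips along the way, the symbol is -1.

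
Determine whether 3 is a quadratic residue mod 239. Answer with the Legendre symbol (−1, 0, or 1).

1

Euler's criterion: (3/239) ≡ 3^119 (mod 239).
3^2 ≡ 9 (mod 239)
3^4 ≡ 81 (mod 239)
3^8 ≡ 108 (mod 239)
3^16 ≡ 192 (mod 239)
3^32 ≡ 58 (mod 239)
3^64 ≡ 18 (mod 239)
3^119 = 3^(64+32+16+4+2+1) ≡ 1 (mod 239).
Result is 1, so (3/239) = 1.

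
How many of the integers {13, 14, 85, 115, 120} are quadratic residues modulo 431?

2

(13/431) = -1 → non-residue.
(14/431) = -1 → non-residue.
(85/431) = -1 → non-residue.
(115/431) = +1 → QR.
(120/431) = +1 → QR.
Total quadratic residues among the 5: 2.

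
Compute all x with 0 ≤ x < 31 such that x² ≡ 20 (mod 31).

12, 19

Since 31 ≡ 3 (mod 4), a square root of 20 is 20^((31+1)/4) = 20^8 mod 31.
Repeated squaring: 20^2≡28, 20^4≡9, 20^8≡19 (mod 31).
20^8 = 20^(8) ≡ 19 (mod 31).
Check: 19² = 361 ≡ 20 (mod 31). The two roots are 12 and 19.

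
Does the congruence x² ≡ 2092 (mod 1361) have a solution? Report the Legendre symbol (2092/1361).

First reduce: 2092 ≡ 731 (mod 1361).
Reciprocity: 731 ≡ 3 and 1361 ≡ 1 (mod 4), so (731/1361) = +(1361/731).
Reduce top mod 731: now compute (630/731).
Pull out 2: since 731 ≡ 3 (mod 8), (2/731) = -1.
Reciprocity: 315 ≡ 3 and 731 ≡ 3 (mod 4), so (315/731) = −(731/315).
Reduce top mod 315: now compute (101/315).
Reciprocity: 101 ≡ 1 and 315 ≡ 3 (mod 4), so (101/315) = +(315/101).
Reduce top mod 101: now compute (12/101).
Pull out 2^2: since 101 ≡ 5 (mod 8), (2/101) = -1, so (2/101)^2 = +1.
Reciprocity: 3 ≡ 3 and 101 ≡ 1 (mod 4), so (3/101) = +(101/3).
Reduce top mod 3: now compute (2/3).
Pull out 2: since 3 ≡ 3 (mod 8), (2/3) = -1.
Reached (1/3) = 1. Collecting the sign flips along the way, the symbol is -1.

-1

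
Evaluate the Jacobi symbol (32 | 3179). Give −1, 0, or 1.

-1

Pull out 2^5: since 3179 ≡ 3 (mod 8), (2/3179) = -1, so (2/3179)^5 = -1.
Reached (1/3179) = 1. Collecting the sign flips along the way, the symbol is -1.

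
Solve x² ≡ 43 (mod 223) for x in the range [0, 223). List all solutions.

Since 223 ≡ 3 (mod 4), a square root of 43 is 43^((223+1)/4) = 43^56 mod 223.
Repeated squaring: 43^2≡65, 43^4≡211, 43^8≡144, 43^16≡220, 43^32≡9 (mod 223).
43^56 = 43^(32+16+8) ≡ 126 (mod 223).
Check: 126² = 15876 ≡ 43 (mod 223). The two roots are 97 and 126.

97, 126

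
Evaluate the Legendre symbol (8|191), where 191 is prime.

1

Euler's criterion: (8/191) ≡ 8^95 (mod 191).
8^2 ≡ 64 (mod 191)
8^4 ≡ 85 (mod 191)
8^8 ≡ 158 (mod 191)
8^16 ≡ 134 (mod 191)
8^32 ≡ 2 (mod 191)
8^64 ≡ 4 (mod 191)
8^95 = 8^(64+16+8+4+2+1) ≡ 1 (mod 191).
Result is 1, so (8/191) = 1.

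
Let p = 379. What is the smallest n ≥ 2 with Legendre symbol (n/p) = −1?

(2/379) = −1, so 2 is the smallest positive non-residue mod 379.

2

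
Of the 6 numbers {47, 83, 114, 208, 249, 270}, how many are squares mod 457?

2

(47/457) = +1 → QR.
(83/457) = -1 → non-residue.
(114/457) = +1 → QR.
(208/457) = -1 → non-residue.
(249/457) = -1 → non-residue.
(270/457) = -1 → non-residue.
Total quadratic residues among the 6: 2.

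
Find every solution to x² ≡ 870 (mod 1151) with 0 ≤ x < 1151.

Since 1151 ≡ 3 (mod 4), a square root of 870 is 870^((1151+1)/4) = 870^288 mod 1151.
Repeated squaring: 870^2≡693, 870^4≡282, 870^8≡105, 870^16≡666, 870^32≡421, 870^64≡1138, 870^128≡169, 870^256≡937 (mod 1151).
870^288 = 870^(256+32) ≡ 835 (mod 1151).
Check: 835² = 697225 ≡ 870 (mod 1151). The two roots are 316 and 835.

316, 835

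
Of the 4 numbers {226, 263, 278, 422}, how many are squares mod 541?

1

(226/541) = +1 → QR.
(263/541) = -1 → non-residue.
(278/541) = -1 → non-residue.
(422/541) = -1 → non-residue.
Total quadratic residues among the 4: 1.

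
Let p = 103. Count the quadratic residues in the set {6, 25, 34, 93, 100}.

4

(6/103) = -1 → non-residue.
(25/103) = +1 → QR.
(34/103) = +1 → QR.
(93/103) = +1 → QR.
(100/103) = +1 → QR.
Total quadratic residues among the 5: 4.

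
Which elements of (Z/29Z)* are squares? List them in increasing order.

Square k = 1,…,14 (k and 29−k give the same square):
1²=1, 2²=4, 3²=9, 4²=16, 5²=25, 6²≡7, 7²≡20, 8²≡6, 9²≡23, 10²≡13, 11²≡5, 12²≡28, 13²≡24, 14²≡22 (mod 29).
So the quadratic residues mod 29 are {1, 4, 5, 6, 7, 9, 13, 16, 20, 22, 23, 24, 25, 28}.

1,4,5,6,7,9,13,16,20,22,23,24,25,28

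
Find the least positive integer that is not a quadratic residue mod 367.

(2/367) = +1, so 2 is a residue.
(3/367) = −1, so 3 is the smallest positive non-residue mod 367.

3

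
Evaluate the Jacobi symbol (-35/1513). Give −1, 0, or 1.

-1

First reduce: -35 ≡ 1478 (mod 1513).
Pull out 2: since 1513 ≡ 1 (mod 8), (2/1513) = +1.
Reciprocity: 739 ≡ 3 and 1513 ≡ 1 (mod 4), so (739/1513) = +(1513/739).
Reduce top mod 739: now compute (35/739).
Reciprocity: 35 ≡ 3 and 739 ≡ 3 (mod 4), so (35/739) = −(739/35).
Reduce top mod 35: now compute (4/35).
Pull out 2^2: since 35 ≡ 3 (mod 8), (2/35) = -1, so (2/35)^2 = +1.
Reached (1/35) = 1. Collecting the sign flips along the way, the symbol is -1.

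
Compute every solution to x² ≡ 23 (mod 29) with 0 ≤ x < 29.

29 ≡ 1 (mod 4), so we find a root by search.
Trying successive values, 9² = 81 ≡ 23 (mod 29). The other root is 29 − 9 = 20.

9, 20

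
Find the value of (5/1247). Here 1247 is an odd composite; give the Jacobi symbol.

Reciprocity: 5 ≡ 1 and 1247 ≡ 3 (mod 4), so (5/1247) = +(1247/5).
Reduce top mod 5: now compute (2/5).
Pull out 2: since 5 ≡ 5 (mod 8), (2/5) = -1.
Reached (1/5) = 1. Collecting the sign flips along the way, the symbol is -1.

-1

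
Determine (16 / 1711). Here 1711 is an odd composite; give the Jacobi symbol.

1

Pull out 2^4: since 1711 ≡ 7 (mod 8), (2/1711) = +1, so (2/1711)^4 = +1.
Reached (1/1711) = 1. Collecting the sign flips along the way, the symbol is +1.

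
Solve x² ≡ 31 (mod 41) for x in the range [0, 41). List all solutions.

41 ≡ 1 (mod 4), so we find a root by search.
Trying successive values, 20² = 400 ≡ 31 (mod 41). The other root is 41 − 20 = 21.

20, 21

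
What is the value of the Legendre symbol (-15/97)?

First reduce: -15 ≡ 82 (mod 97).
Pull out 2: since 97 ≡ 1 (mod 8), (2/97) = +1.
Reciprocity: 41 ≡ 1 and 97 ≡ 1 (mod 4), so (41/97) = +(97/41).
Reduce top mod 41: now compute (15/41).
Reciprocity: 15 ≡ 3 and 41 ≡ 1 (mod 4), so (15/41) = +(41/15).
Reduce top mod 15: now compute (11/15).
Reciprocity: 11 ≡ 3 and 15 ≡ 3 (mod 4), so (11/15) = −(15/11).
Reduce top mod 11: now compute (4/11).
Pull out 2^2: since 11 ≡ 3 (mod 8), (2/11) = -1, so (2/11)^2 = +1.
Reached (1/11) = 1. Collecting the sign flips along the way, the symbol is -1.

-1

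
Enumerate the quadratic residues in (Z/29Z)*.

1,4,5,6,7,9,13,16,20,22,23,24,25,28

Square k = 1,…,14 (k and 29−k give the same square):
1²=1, 2²=4, 3²=9, 4²=16, 5²=25, 6²≡7, 7²≡20, 8²≡6, 9²≡23, 10²≡13, 11²≡5, 12²≡28, 13²≡24, 14²≡22 (mod 29).
So the quadratic residues mod 29 are {1, 4, 5, 6, 7, 9, 13, 16, 20, 22, 23, 24, 25, 28}.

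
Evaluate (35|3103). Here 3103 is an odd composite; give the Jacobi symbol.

Reciprocity: 35 ≡ 3 and 3103 ≡ 3 (mod 4), so (35/3103) = −(3103/35).
Reduce top mod 35: now compute (23/35).
Reciprocity: 23 ≡ 3 and 35 ≡ 3 (mod 4), so (23/35) = −(35/23).
Reduce top mod 23: now compute (12/23).
Pull out 2^2: since 23 ≡ 7 (mod 8), (2/23) = +1, so (2/23)^2 = +1.
Reciprocity: 3 ≡ 3 and 23 ≡ 3 (mod 4), so (3/23) = −(23/3).
Reduce top mod 3: now compute (2/3).
Pull out 2: since 3 ≡ 3 (mod 8), (2/3) = -1.
Reached (1/3) = 1. Collecting the sign flips along the way, the symbol is +1.

1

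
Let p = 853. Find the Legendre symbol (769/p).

Reciprocity: 769 ≡ 1 and 853 ≡ 1 (mod 4), so (769/853) = +(853/769).
Reduce top mod 769: now compute (84/769).
Pull out 2^2: since 769 ≡ 1 (mod 8), (2/769) = +1, so (2/769)^2 = +1.
Reciprocity: 21 ≡ 1 and 769 ≡ 1 (mod 4), so (21/769) = +(769/21).
Reduce top mod 21: now compute (13/21).
Reciprocity: 13 ≡ 1 and 21 ≡ 1 (mod 4), so (13/21) = +(21/13).
Reduce top mod 13: now compute (8/13).
Pull out 2^3: since 13 ≡ 5 (mod 8), (2/13) = -1, so (2/13)^3 = -1.
Reached (1/13) = 1. Collecting the sign flips along the way, the symbol is -1.

-1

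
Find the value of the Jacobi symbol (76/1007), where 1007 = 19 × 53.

Pull out 2^2: since 1007 ≡ 7 (mod 8), (2/1007) = +1, so (2/1007)^2 = +1.
Reciprocity: 19 ≡ 3 and 1007 ≡ 3 (mod 4), so (19/1007) = −(1007/19).
Reduce top mod 19: now compute (0/19).
Top reduces to 0: gcd > 1, so the symbol is 0.

0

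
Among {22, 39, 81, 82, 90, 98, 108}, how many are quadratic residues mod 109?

4

(22/109) = +1 → QR.
(39/109) = -1 → non-residue.
(81/109) = +1 → QR.
(82/109) = +1 → QR.
(90/109) = -1 → non-residue.
(98/109) = -1 → non-residue.
(108/109) = +1 → QR.
Total quadratic residues among the 7: 4.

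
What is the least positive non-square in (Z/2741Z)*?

2

(2/2741) = −1, so 2 is the smallest positive non-residue mod 2741.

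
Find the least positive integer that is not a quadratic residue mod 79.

(2/79) = +1, so 2 is a residue.
(3/79) = −1, so 3 is the smallest positive non-residue mod 79.

3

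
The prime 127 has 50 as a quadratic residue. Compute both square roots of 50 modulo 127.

Since 127 ≡ 3 (mod 4), a square root of 50 is 50^((127+1)/4) = 50^32 mod 127.
Repeated squaring: 50^2≡87, 50^4≡76, 50^8≡61, 50^16≡38, 50^32≡47 (mod 127).
50^32 = 50^(32) ≡ 47 (mod 127).
Check: 47² = 2209 ≡ 50 (mod 127). The two roots are 47 and 80.

47, 80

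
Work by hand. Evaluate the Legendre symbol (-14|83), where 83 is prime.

First reduce: -14 ≡ 69 (mod 83).
Reciprocity: 69 ≡ 1 and 83 ≡ 3 (mod 4), so (69/83) = +(83/69).
Reduce top mod 69: now compute (14/69).
Pull out 2: since 69 ≡ 5 (mod 8), (2/69) = -1.
Reciprocity: 7 ≡ 3 and 69 ≡ 1 (mod 4), so (7/69) = +(69/7).
Reduce top mod 7: now compute (6/7).
Pull out 2: since 7 ≡ 7 (mod 8), (2/7) = +1.
Reciprocity: 3 ≡ 3 and 7 ≡ 3 (mod 4), so (3/7) = −(7/3).
Reduce top mod 3: now compute (1/3).
Reached (1/3) = 1. Collecting the sign flips along the way, the symbol is +1.

1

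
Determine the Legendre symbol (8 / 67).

-1

Pull out 2^3: since 67 ≡ 3 (mod 8), (2/67) = -1, so (2/67)^3 = -1.
Reached (1/67) = 1. Collecting the sign flips along the way, the symbol is -1.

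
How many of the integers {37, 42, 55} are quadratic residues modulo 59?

(37/59) = -1 → non-residue.
(42/59) = -1 → non-residue.
(55/59) = -1 → non-residue.
Total quadratic residues among the 3: 0.

0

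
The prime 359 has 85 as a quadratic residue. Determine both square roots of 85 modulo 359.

39, 320

Since 359 ≡ 3 (mod 4), a square root of 85 is 85^((359+1)/4) = 85^90 mod 359.
Repeated squaring: 85^2≡45, 85^4≡230, 85^8≡127, 85^16≡333, 85^32≡317, 85^64≡328 (mod 359).
85^90 = 85^(64+16+8+2) ≡ 320 (mod 359).
Check: 320² = 102400 ≡ 85 (mod 359). The two roots are 39 and 320.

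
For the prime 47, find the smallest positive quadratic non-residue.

5

(2/47) = +1, so 2 is a residue.
(3/47) = +1, so 3 is a residue.
(4/47) = +1, so 4 is a residue.
(5/47) = −1, so 5 is the smallest positive non-residue mod 47.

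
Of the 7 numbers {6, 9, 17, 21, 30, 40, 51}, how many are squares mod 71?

(6/71) = +1 → QR.
(9/71) = +1 → QR.
(17/71) = -1 → non-residue.
(21/71) = -1 → non-residue.
(30/71) = +1 → QR.
(40/71) = +1 → QR.
(51/71) = -1 → non-residue.
Total quadratic residues among the 7: 4.

4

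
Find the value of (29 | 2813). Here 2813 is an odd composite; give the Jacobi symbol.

Reciprocity: 29 ≡ 1 and 2813 ≡ 1 (mod 4), so (29/2813) = +(2813/29).
Reduce top mod 29: now compute (0/29).
Top reduces to 0: gcd > 1, so the symbol is 0.

0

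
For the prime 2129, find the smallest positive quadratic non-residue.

(2/2129) = +1, so 2 is a residue.
(3/2129) = −1, so 3 is the smallest positive non-residue mod 2129.

3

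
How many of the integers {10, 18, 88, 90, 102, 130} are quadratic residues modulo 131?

1

(10/131) = -1 → non-residue.
(18/131) = -1 → non-residue.
(88/131) = -1 → non-residue.
(90/131) = -1 → non-residue.
(102/131) = +1 → QR.
(130/131) = -1 → non-residue.
Total quadratic residues among the 6: 1.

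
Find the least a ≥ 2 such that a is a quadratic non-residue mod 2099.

2

(2/2099) = −1, so 2 is the smallest positive non-residue mod 2099.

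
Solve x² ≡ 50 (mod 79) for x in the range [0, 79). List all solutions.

34, 45

Since 79 ≡ 3 (mod 4), a square root of 50 is 50^((79+1)/4) = 50^20 mod 79.
Repeated squaring: 50^2≡51, 50^4≡73, 50^8≡36, 50^16≡32 (mod 79).
50^20 = 50^(16+4) ≡ 45 (mod 79).
Check: 45² = 2025 ≡ 50 (mod 79). The two roots are 34 and 45.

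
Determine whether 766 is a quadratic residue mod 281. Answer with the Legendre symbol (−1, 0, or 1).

-1

Euler's criterion: (766/281) ≡ 204^140 (mod 281).
204^2 ≡ 28 (mod 281)
204^4 ≡ 222 (mod 281)
204^8 ≡ 109 (mod 281)
204^16 ≡ 79 (mod 281)
204^32 ≡ 59 (mod 281)
204^64 ≡ 109 (mod 281)
204^128 ≡ 79 (mod 281)
204^140 = 204^(128+8+4) ≡ 280 (mod 281).
Result is 280 ≡ −1, so (766/281) = −1.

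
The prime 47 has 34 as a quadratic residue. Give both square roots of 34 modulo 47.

9, 38

Since 47 ≡ 3 (mod 4), a square root of 34 is 34^((47+1)/4) = 34^12 mod 47.
Repeated squaring: 34^2≡28, 34^4≡32, 34^8≡37 (mod 47).
34^12 = 34^(8+4) ≡ 9 (mod 47).
Check: 9² = 81 ≡ 34 (mod 47). The two roots are 9 and 38.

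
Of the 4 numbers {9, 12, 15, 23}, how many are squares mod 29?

2

(9/29) = +1 → QR.
(12/29) = -1 → non-residue.
(15/29) = -1 → non-residue.
(23/29) = +1 → QR.
Total quadratic residues among the 4: 2.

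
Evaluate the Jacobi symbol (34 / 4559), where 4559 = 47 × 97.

-1

Pull out 2: since 4559 ≡ 7 (mod 8), (2/4559) = +1.
Reciprocity: 17 ≡ 1 and 4559 ≡ 3 (mod 4), so (17/4559) = +(4559/17).
Reduce top mod 17: now compute (3/17).
Reciprocity: 3 ≡ 3 and 17 ≡ 1 (mod 4), so (3/17) = +(17/3).
Reduce top mod 3: now compute (2/3).
Pull out 2: since 3 ≡ 3 (mod 8), (2/3) = -1.
Reached (1/3) = 1. Collecting the sign flips along the way, the symbol is -1.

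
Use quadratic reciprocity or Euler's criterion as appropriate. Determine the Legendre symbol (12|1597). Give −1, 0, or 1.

Pull out 2^2: since 1597 ≡ 5 (mod 8), (2/1597) = -1, so (2/1597)^2 = +1.
Reciprocity: 3 ≡ 3 and 1597 ≡ 1 (mod 4), so (3/1597) = +(1597/3).
Reduce top mod 3: now compute (1/3).
Reached (1/3) = 1. Collecting the sign flips along the way, the symbol is +1.

1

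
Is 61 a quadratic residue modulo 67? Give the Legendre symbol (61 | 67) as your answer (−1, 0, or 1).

-1

Euler's criterion: (61/67) ≡ 61^33 (mod 67).
61^2 ≡ 36 (mod 67)
61^4 ≡ 23 (mod 67)
61^8 ≡ 60 (mod 67)
61^16 ≡ 49 (mod 67)
61^32 ≡ 56 (mod 67)
61^33 = 61^(32+1) ≡ 66 (mod 67).
Result is 66 ≡ −1, so (61/67) = −1.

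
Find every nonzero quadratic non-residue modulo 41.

3 6 7 11 12 13 14 15 17 19 22 24 26 27 28 29 30 34 35 38

Square k = 1,…,20 (k and 41−k give the same square):
1²=1, 2²=4, 3²=9, 4²=16, 5²=25, 6²=36, 7²≡8, 8²≡23, 9²≡40, 10²≡18, 11²≡39, 12²≡21, 13²≡5, 14²≡32, 15²≡20, 16²≡10, 17²≡2, 18²≡37, 19²≡33, 20²≡31 (mod 41).
The residues are {1, 2, 4, 5, 8, 9, 10, 16, 18, 20, 21, 23, 25, 31, 32, 33, 36, 37, 39, 40}; the non-residues are the remaining 20 nonzero classes.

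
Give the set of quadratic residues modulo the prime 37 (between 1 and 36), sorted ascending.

1,3,4,7,9,10,11,12,16,21,25,26,27,28,30,33,34,36

Square k = 1,…,18 (k and 37−k give the same square):
1²=1, 2²=4, 3²=9, 4²=16, 5²=25, 6²=36, 7²≡12, 8²≡27, 9²≡7, 10²≡26, 11²≡10, 12²≡33, 13²≡21, 14²≡11, 15²≡3, 16²≡34, 17²≡30, 18²≡28 (mod 37).
So the quadratic residues mod 37 are {1, 3, 4, 7, 9, 10, 11, 12, 16, 21, 25, 26, 27, 28, 30, 33, 34, 36}.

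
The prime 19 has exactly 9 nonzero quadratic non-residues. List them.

Square k = 1,…,9 (k and 19−k give the same square):
1²=1, 2²=4, 3²=9, 4²=16, 5²≡6, 6²≡17, 7²≡11, 8²≡7, 9²≡5 (mod 19).
The residues are {1, 4, 5, 6, 7, 9, 11, 16, 17}; the non-residues are the remaining 9 nonzero classes.

2,3,8,10,12,13,14,15,18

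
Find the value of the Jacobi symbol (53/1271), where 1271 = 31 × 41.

Reciprocity: 53 ≡ 1 and 1271 ≡ 3 (mod 4), so (53/1271) = +(1271/53).
Reduce top mod 53: now compute (52/53).
Pull out 2^2: since 53 ≡ 5 (mod 8), (2/53) = -1, so (2/53)^2 = +1.
Reciprocity: 13 ≡ 1 and 53 ≡ 1 (mod 4), so (13/53) = +(53/13).
Reduce top mod 13: now compute (1/13).
Reached (1/13) = 1. Collecting the sign flips along the way, the symbol is +1.

1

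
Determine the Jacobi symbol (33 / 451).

Reciprocity: 33 ≡ 1 and 451 ≡ 3 (mod 4), so (33/451) = +(451/33).
Reduce top mod 33: now compute (22/33).
Pull out 2: since 33 ≡ 1 (mod 8), (2/33) = +1.
Reciprocity: 11 ≡ 3 and 33 ≡ 1 (mod 4), so (11/33) = +(33/11).
Reduce top mod 11: now compute (0/11).
Top reduces to 0: gcd > 1, so the symbol is 0.

0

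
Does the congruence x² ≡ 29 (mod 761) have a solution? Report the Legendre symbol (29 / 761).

Reciprocity: 29 ≡ 1 and 761 ≡ 1 (mod 4), so (29/761) = +(761/29).
Reduce top mod 29: now compute (7/29).
Reciprocity: 7 ≡ 3 and 29 ≡ 1 (mod 4), so (7/29) = +(29/7).
Reduce top mod 7: now compute (1/7).
Reached (1/7) = 1. Collecting the sign flips along the way, the symbol is +1.

1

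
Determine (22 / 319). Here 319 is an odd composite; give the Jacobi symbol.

Pull out 2: since 319 ≡ 7 (mod 8), (2/319) = +1.
Reciprocity: 11 ≡ 3 and 319 ≡ 3 (mod 4), so (11/319) = −(319/11).
Reduce top mod 11: now compute (0/11).
Top reduces to 0: gcd > 1, so the symbol is 0.

0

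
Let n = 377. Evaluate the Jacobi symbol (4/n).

Pull out 2^2: since 377 ≡ 1 (mod 8), (2/377) = +1, so (2/377)^2 = +1.
Reached (1/377) = 1. Collecting the sign flips along the way, the symbol is +1.

1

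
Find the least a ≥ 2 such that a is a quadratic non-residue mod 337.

5

(2/337) = +1, so 2 is a residue.
(3/337) = +1, so 3 is a residue.
(4/337) = +1, so 4 is a residue.
(5/337) = −1, so 5 is the smallest positive non-residue mod 337.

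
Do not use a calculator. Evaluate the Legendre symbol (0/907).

0

Top reduces to 0: gcd > 1, so the symbol is 0.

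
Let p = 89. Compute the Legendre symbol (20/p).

1

Pull out 2^2: since 89 ≡ 1 (mod 8), (2/89) = +1, so (2/89)^2 = +1.
Reciprocity: 5 ≡ 1 and 89 ≡ 1 (mod 4), so (5/89) = +(89/5).
Reduce top mod 5: now compute (4/5).
Pull out 2^2: since 5 ≡ 5 (mod 8), (2/5) = -1, so (2/5)^2 = +1.
Reached (1/5) = 1. Collecting the sign flips along the way, the symbol is +1.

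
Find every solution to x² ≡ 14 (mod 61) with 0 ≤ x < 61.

21, 40

61 ≡ 1 (mod 4), so we find a root by search.
Trying successive values, 21² = 441 ≡ 14 (mod 61). The other root is 61 − 21 = 40.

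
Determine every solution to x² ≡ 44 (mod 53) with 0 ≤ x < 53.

16, 37

53 ≡ 1 (mod 4), so we find a root by search.
Trying successive values, 16² = 256 ≡ 44 (mod 53). The other root is 53 − 16 = 37.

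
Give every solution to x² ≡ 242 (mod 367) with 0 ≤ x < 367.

Since 367 ≡ 3 (mod 4), a square root of 242 is 242^((367+1)/4) = 242^92 mod 367.
Repeated squaring: 242^2≡211, 242^4≡114, 242^8≡151, 242^16≡47, 242^32≡7, 242^64≡49 (mod 367).
242^92 = 242^(64+16+8+4) ≡ 135 (mod 367).
Check: 135² = 18225 ≡ 242 (mod 367). The two roots are 135 and 232.

135, 232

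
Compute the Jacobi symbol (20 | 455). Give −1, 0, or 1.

0

Pull out 2^2: since 455 ≡ 7 (mod 8), (2/455) = +1, so (2/455)^2 = +1.
Reciprocity: 5 ≡ 1 and 455 ≡ 3 (mod 4), so (5/455) = +(455/5).
Reduce top mod 5: now compute (0/5).
Top reduces to 0: gcd > 1, so the symbol is 0.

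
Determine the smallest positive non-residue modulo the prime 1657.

5

(2/1657) = +1, so 2 is a residue.
(3/1657) = +1, so 3 is a residue.
(4/1657) = +1, so 4 is a residue.
(5/1657) = −1, so 5 is the smallest positive non-residue mod 1657.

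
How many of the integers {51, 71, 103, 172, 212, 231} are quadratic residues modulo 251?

2

(51/251) = +1 → QR.
(71/251) = -1 → non-residue.
(103/251) = +1 → QR.
(172/251) = -1 → non-residue.
(212/251) = -1 → non-residue.
(231/251) = -1 → non-residue.
Total quadratic residues among the 6: 2.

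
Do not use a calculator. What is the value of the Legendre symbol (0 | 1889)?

0

Top reduces to 0: gcd > 1, so the symbol is 0.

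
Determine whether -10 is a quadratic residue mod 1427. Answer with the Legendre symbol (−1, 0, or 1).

First reduce: -10 ≡ 1417 (mod 1427).
Reciprocity: 1417 ≡ 1 and 1427 ≡ 3 (mod 4), so (1417/1427) = +(1427/1417).
Reduce top mod 1417: now compute (10/1417).
Pull out 2: since 1417 ≡ 1 (mod 8), (2/1417) = +1.
Reciprocity: 5 ≡ 1 and 1417 ≡ 1 (mod 4), so (5/1417) = +(1417/5).
Reduce top mod 5: now compute (2/5).
Pull out 2: since 5 ≡ 5 (mod 8), (2/5) = -1.
Reached (1/5) = 1. Collecting the sign flips along the way, the symbol is -1.

-1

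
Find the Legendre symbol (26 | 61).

-1

Pull out 2: since 61 ≡ 5 (mod 8), (2/61) = -1.
Reciprocity: 13 ≡ 1 and 61 ≡ 1 (mod 4), so (13/61) = +(61/13).
Reduce top mod 13: now compute (9/13).
Reciprocity: 9 ≡ 1 and 13 ≡ 1 (mod 4), so (9/13) = +(13/9).
Reduce top mod 9: now compute (4/9).
Pull out 2^2: since 9 ≡ 1 (mod 8), (2/9) = +1, so (2/9)^2 = +1.
Reached (1/9) = 1. Collecting the sign flips along the way, the symbol is -1.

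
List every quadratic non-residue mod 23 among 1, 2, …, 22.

Square k = 1,…,11 (k and 23−k give the same square):
1²=1, 2²=4, 3²=9, 4²=16, 5²≡2, 6²≡13, 7²≡3, 8²≡18, 9²≡12, 10²≡8, 11²≡6 (mod 23).
The residues are {1, 2, 3, 4, 6, 8, 9, 12, 13, 16, 18}; the non-residues are the remaining 11 nonzero classes.

5,7,10,11,14,15,17,19,20,21,22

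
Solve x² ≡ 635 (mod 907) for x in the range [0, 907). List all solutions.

208, 699

Since 907 ≡ 3 (mod 4), a square root of 635 is 635^((907+1)/4) = 635^227 mod 907.
Repeated squaring: 635^2≡517, 635^4≡631, 635^8≡895, 635^16≡144, 635^32≡782, 635^64≡206, 635^128≡714 (mod 907).
635^227 = 635^(128+64+32+2+1) ≡ 208 (mod 907).
Check: 208² = 43264 ≡ 635 (mod 907). The two roots are 208 and 699.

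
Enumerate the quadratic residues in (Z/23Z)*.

1 2 3 4 6 8 9 12 13 16 18

Square k = 1,…,11 (k and 23−k give the same square):
1²=1, 2²=4, 3²=9, 4²=16, 5²≡2, 6²≡13, 7²≡3, 8²≡18, 9²≡12, 10²≡8, 11²≡6 (mod 23).
So the quadratic residues mod 23 are {1, 2, 3, 4, 6, 8, 9, 12, 13, 16, 18}.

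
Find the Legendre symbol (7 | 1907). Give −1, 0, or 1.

Reciprocity: 7 ≡ 3 and 1907 ≡ 3 (mod 4), so (7/1907) = −(1907/7).
Reduce top mod 7: now compute (3/7).
Reciprocity: 3 ≡ 3 and 7 ≡ 3 (mod 4), so (3/7) = −(7/3).
Reduce top mod 3: now compute (1/3).
Reached (1/3) = 1. Collecting the sign flips along the way, the symbol is +1.

1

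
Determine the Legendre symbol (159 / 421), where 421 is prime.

-1

Euler's criterion: (159/421) ≡ 159^210 (mod 421).
159^2 ≡ 21 (mod 421)
159^4 ≡ 20 (mod 421)
159^8 ≡ 400 (mod 421)
159^16 ≡ 20 (mod 421)
159^32 ≡ 400 (mod 421)
159^64 ≡ 20 (mod 421)
159^128 ≡ 400 (mod 421)
159^210 = 159^(128+64+16+2) ≡ 420 (mod 421).
Result is 420 ≡ −1, so (159/421) = −1.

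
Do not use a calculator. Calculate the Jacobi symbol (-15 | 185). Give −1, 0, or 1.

First reduce: -15 ≡ 170 (mod 185).
Pull out 2: since 185 ≡ 1 (mod 8), (2/185) = +1.
Reciprocity: 85 ≡ 1 and 185 ≡ 1 (mod 4), so (85/185) = +(185/85).
Reduce top mod 85: now compute (15/85).
Reciprocity: 15 ≡ 3 and 85 ≡ 1 (mod 4), so (15/85) = +(85/15).
Reduce top mod 15: now compute (10/15).
Pull out 2: since 15 ≡ 7 (mod 8), (2/15) = +1.
Reciprocity: 5 ≡ 1 and 15 ≡ 3 (mod 4), so (5/15) = +(15/5).
Reduce top mod 5: now compute (0/5).
Top reduces to 0: gcd > 1, so the symbol is 0.

0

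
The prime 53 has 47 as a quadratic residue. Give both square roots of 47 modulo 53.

53 ≡ 1 (mod 4), so we find a root by search.
Trying successive values, 10² = 100 ≡ 47 (mod 53). The other root is 53 − 10 = 43.

10, 43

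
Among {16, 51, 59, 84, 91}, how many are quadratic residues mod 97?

2

(16/97) = +1 → QR.
(51/97) = -1 → non-residue.
(59/97) = -1 → non-residue.
(84/97) = -1 → non-residue.
(91/97) = +1 → QR.
Total quadratic residues among the 5: 2.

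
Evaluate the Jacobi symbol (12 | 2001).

0

Pull out 2^2: since 2001 ≡ 1 (mod 8), (2/2001) = +1, so (2/2001)^2 = +1.
Reciprocity: 3 ≡ 3 and 2001 ≡ 1 (mod 4), so (3/2001) = +(2001/3).
Reduce top mod 3: now compute (0/3).
Top reduces to 0: gcd > 1, so the symbol is 0.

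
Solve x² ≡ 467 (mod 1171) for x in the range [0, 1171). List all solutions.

53, 1118

Since 1171 ≡ 3 (mod 4), a square root of 467 is 467^((1171+1)/4) = 467^293 mod 1171.
Repeated squaring: 467^2≡283, 467^4≡461, 467^8≡570, 467^16≡533, 467^32≡707, 467^64≡1003, 467^128≡120, 467^256≡348 (mod 1171).
467^293 = 467^(256+32+4+1) ≡ 1118 (mod 1171).
Check: 1118² = 1249924 ≡ 467 (mod 1171). The two roots are 53 and 1118.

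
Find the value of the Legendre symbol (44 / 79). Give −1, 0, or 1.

Euler's criterion: (44/79) ≡ 44^39 (mod 79).
44^2 ≡ 40 (mod 79)
44^4 ≡ 20 (mod 79)
44^8 ≡ 5 (mod 79)
44^16 ≡ 25 (mod 79)
44^32 ≡ 72 (mod 79)
44^39 = 44^(32+4+2+1) ≡ 1 (mod 79).
Result is 1, so (44/79) = 1.

1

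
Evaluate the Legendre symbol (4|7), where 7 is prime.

1

Pull out 2^2: since 7 ≡ 7 (mod 8), (2/7) = +1, so (2/7)^2 = +1.
Reached (1/7) = 1. Collecting the sign flips along the way, the symbol is +1.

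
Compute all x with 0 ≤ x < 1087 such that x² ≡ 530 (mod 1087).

52, 1035

Since 1087 ≡ 3 (mod 4), a square root of 530 is 530^((1087+1)/4) = 530^272 mod 1087.
Repeated squaring: 530^2≡454, 530^4≡673, 530^8≡737, 530^16≡756, 530^32≡861, 530^64≡1074, 530^128≡169, 530^256≡299 (mod 1087).
530^272 = 530^(256+16) ≡ 1035 (mod 1087).
Check: 1035² = 1071225 ≡ 530 (mod 1087). The two roots are 52 and 1035.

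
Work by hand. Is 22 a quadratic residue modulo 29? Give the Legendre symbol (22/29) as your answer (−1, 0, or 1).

Euler's criterion: (22/29) ≡ 22^14 (mod 29).
22^2 ≡ 20 (mod 29)
22^4 ≡ 23 (mod 29)
22^8 ≡ 7 (mod 29)
22^14 = 22^(8+4+2) ≡ 1 (mod 29).
Result is 1, so (22/29) = 1.

1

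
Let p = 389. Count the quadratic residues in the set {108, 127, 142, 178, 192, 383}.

4

(108/389) = -1 → non-residue.
(127/389) = +1 → QR.
(142/389) = +1 → QR.
(178/389) = +1 → QR.
(192/389) = -1 → non-residue.
(383/389) = +1 → QR.
Total quadratic residues among the 6: 4.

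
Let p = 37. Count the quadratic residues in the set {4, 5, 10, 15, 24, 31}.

(4/37) = +1 → QR.
(5/37) = -1 → non-residue.
(10/37) = +1 → QR.
(15/37) = -1 → non-residue.
(24/37) = -1 → non-residue.
(31/37) = -1 → non-residue.
Total quadratic residues among the 6: 2.

2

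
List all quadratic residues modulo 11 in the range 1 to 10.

1,3,4,5,9

Square k = 1,…,5 (k and 11−k give the same square):
1²=1, 2²=4, 3²=9, 4²≡5, 5²≡3 (mod 11).
So the quadratic residues mod 11 are {1, 3, 4, 5, 9}.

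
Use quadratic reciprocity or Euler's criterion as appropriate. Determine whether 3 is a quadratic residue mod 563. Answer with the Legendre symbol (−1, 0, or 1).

1

Reciprocity: 3 ≡ 3 and 563 ≡ 3 (mod 4), so (3/563) = −(563/3).
Reduce top mod 3: now compute (2/3).
Pull out 2: since 3 ≡ 3 (mod 8), (2/3) = -1.
Reached (1/3) = 1. Collecting the sign flips along the way, the symbol is +1.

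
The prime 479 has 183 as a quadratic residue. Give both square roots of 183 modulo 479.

Since 479 ≡ 3 (mod 4), a square root of 183 is 183^((479+1)/4) = 183^120 mod 479.
Repeated squaring: 183^2≡438, 183^4≡244, 183^8≡140, 183^16≡440, 183^32≡84, 183^64≡350 (mod 479).
183^120 = 183^(64+32+16+8) ≡ 396 (mod 479).
Check: 396² = 156816 ≡ 183 (mod 479). The two roots are 83 and 396.

83, 396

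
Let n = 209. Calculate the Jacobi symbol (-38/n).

0

First reduce: -38 ≡ 171 (mod 209).
Reciprocity: 171 ≡ 3 and 209 ≡ 1 (mod 4), so (171/209) = +(209/171).
Reduce top mod 171: now compute (38/171).
Pull out 2: since 171 ≡ 3 (mod 8), (2/171) = -1.
Reciprocity: 19 ≡ 3 and 171 ≡ 3 (mod 4), so (19/171) = −(171/19).
Reduce top mod 19: now compute (0/19).
Top reduces to 0: gcd > 1, so the symbol is 0.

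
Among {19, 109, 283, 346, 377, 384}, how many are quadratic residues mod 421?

4

(19/421) = -1 → non-residue.
(109/421) = +1 → QR.
(283/421) = +1 → QR.
(346/421) = +1 → QR.
(377/421) = +1 → QR.
(384/421) = -1 → non-residue.
Total quadratic residues among the 6: 4.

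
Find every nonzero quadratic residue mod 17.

Square k = 1,…,8 (k and 17−k give the same square):
1²=1, 2²=4, 3²=9, 4²=16, 5²≡8, 6²≡2, 7²≡15, 8²≡13 (mod 17).
So the quadratic residues mod 17 are {1, 2, 4, 8, 9, 13, 15, 16}.

1,2,4,8,9,13,15,16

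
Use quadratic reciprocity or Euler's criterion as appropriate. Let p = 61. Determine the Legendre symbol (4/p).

Pull out 2^2: since 61 ≡ 5 (mod 8), (2/61) = -1, so (2/61)^2 = +1.
Reached (1/61) = 1. Collecting the sign flips along the way, the symbol is +1.

1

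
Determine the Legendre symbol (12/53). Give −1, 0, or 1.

Pull out 2^2: since 53 ≡ 5 (mod 8), (2/53) = -1, so (2/53)^2 = +1.
Reciprocity: 3 ≡ 3 and 53 ≡ 1 (mod 4), so (3/53) = +(53/3).
Reduce top mod 3: now compute (2/3).
Pull out 2: since 3 ≡ 3 (mod 8), (2/3) = -1.
Reached (1/3) = 1. Collecting the sign flips along the way, the symbol is -1.

-1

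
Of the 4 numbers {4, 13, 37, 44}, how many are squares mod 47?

2

(4/47) = +1 → QR.
(13/47) = -1 → non-residue.
(37/47) = +1 → QR.
(44/47) = -1 → non-residue.
Total quadratic residues among the 4: 2.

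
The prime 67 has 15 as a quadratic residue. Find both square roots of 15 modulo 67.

22, 45

Since 67 ≡ 3 (mod 4), a square root of 15 is 15^((67+1)/4) = 15^17 mod 67.
Repeated squaring: 15^2≡24, 15^4≡40, 15^8≡59, 15^16≡64 (mod 67).
15^17 = 15^(16+1) ≡ 22 (mod 67).
Check: 22² = 484 ≡ 15 (mod 67). The two roots are 22 and 45.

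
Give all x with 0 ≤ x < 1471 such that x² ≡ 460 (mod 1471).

129, 1342

Since 1471 ≡ 3 (mod 4), a square root of 460 is 460^((1471+1)/4) = 460^368 mod 1471.
Repeated squaring: 460^2≡1247, 460^4≡162, 460^8≡1237, 460^16≡329, 460^32≡858, 460^64≡664, 460^128≡1067, 460^256≡1406 (mod 1471).
460^368 = 460^(256+64+32+16) ≡ 129 (mod 1471).
Check: 129² = 16641 ≡ 460 (mod 1471). The two roots are 129 and 1342.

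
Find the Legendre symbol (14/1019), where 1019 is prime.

1

Euler's criterion: (14/1019) ≡ 14^509 (mod 1019).
14^2 ≡ 196 (mod 1019)
14^4 ≡ 713 (mod 1019)
14^8 ≡ 907 (mod 1019)
14^16 ≡ 316 (mod 1019)
14^32 ≡ 1013 (mod 1019)
14^64 ≡ 36 (mod 1019)
14^128 ≡ 277 (mod 1019)
14^256 ≡ 304 (mod 1019)
14^509 = 14^(256+128+64+32+16+8+4+1) ≡ 1 (mod 1019).
Result is 1, so (14/1019) = 1.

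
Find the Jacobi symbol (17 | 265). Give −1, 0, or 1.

-1

Reciprocity: 17 ≡ 1 and 265 ≡ 1 (mod 4), so (17/265) = +(265/17).
Reduce top mod 17: now compute (10/17).
Pull out 2: since 17 ≡ 1 (mod 8), (2/17) = +1.
Reciprocity: 5 ≡ 1 and 17 ≡ 1 (mod 4), so (5/17) = +(17/5).
Reduce top mod 5: now compute (2/5).
Pull out 2: since 5 ≡ 5 (mod 8), (2/5) = -1.
Reached (1/5) = 1. Collecting the sign flips along the way, the symbol is -1.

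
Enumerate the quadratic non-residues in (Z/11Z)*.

Square k = 1,…,5 (k and 11−k give the same square):
1²=1, 2²=4, 3²=9, 4²≡5, 5²≡3 (mod 11).
The residues are {1, 3, 4, 5, 9}; the non-residues are the remaining 5 nonzero classes.

2,6,7,8,10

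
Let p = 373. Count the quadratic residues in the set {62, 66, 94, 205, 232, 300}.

(62/373) = -1 → non-residue.
(66/373) = +1 → QR.
(94/373) = +1 → QR.
(205/373) = -1 → non-residue.
(232/373) = -1 → non-residue.
(300/373) = +1 → QR.
Total quadratic residues among the 6: 3.

3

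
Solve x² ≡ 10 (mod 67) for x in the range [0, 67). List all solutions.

12, 55

Since 67 ≡ 3 (mod 4), a square root of 10 is 10^((67+1)/4) = 10^17 mod 67.
Repeated squaring: 10^2≡33, 10^4≡17, 10^8≡21, 10^16≡39 (mod 67).
10^17 = 10^(16+1) ≡ 55 (mod 67).
Check: 55² = 3025 ≡ 10 (mod 67). The two roots are 12 and 55.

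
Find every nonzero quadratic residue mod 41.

Square k = 1,…,20 (k and 41−k give the same square):
1²=1, 2²=4, 3²=9, 4²=16, 5²=25, 6²=36, 7²≡8, 8²≡23, 9²≡40, 10²≡18, 11²≡39, 12²≡21, 13²≡5, 14²≡32, 15²≡20, 16²≡10, 17²≡2, 18²≡37, 19²≡33, 20²≡31 (mod 41).
So the quadratic residues mod 41 are {1, 2, 4, 5, 8, 9, 10, 16, 18, 20, 21, 23, 25, 31, 32, 33, 36, 37, 39, 40}.

1 2 4 5 8 9 10 16 18 20 21 23 25 31 32 33 36 37 39 40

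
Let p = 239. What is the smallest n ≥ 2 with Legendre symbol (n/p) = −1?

7

(2/239) = +1, so 2 is a residue.
(3/239) = +1, so 3 is a residue.
(4/239) = +1, so 4 is a residue.
(5/239) = +1, so 5 is a residue.
(6/239) = +1, so 6 is a residue.
(7/239) = −1, so 7 is the smallest positive non-residue mod 239.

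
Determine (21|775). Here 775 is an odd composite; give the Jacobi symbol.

-1

Reciprocity: 21 ≡ 1 and 775 ≡ 3 (mod 4), so (21/775) = +(775/21).
Reduce top mod 21: now compute (19/21).
Reciprocity: 19 ≡ 3 and 21 ≡ 1 (mod 4), so (19/21) = +(21/19).
Reduce top mod 19: now compute (2/19).
Pull out 2: since 19 ≡ 3 (mod 8), (2/19) = -1.
Reached (1/19) = 1. Collecting the sign flips along the way, the symbol is -1.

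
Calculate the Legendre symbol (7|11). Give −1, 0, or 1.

Reciprocity: 7 ≡ 3 and 11 ≡ 3 (mod 4), so (7/11) = −(11/7).
Reduce top mod 7: now compute (4/7).
Pull out 2^2: since 7 ≡ 7 (mod 8), (2/7) = +1, so (2/7)^2 = +1.
Reached (1/7) = 1. Collecting the sign flips along the way, the symbol is -1.

-1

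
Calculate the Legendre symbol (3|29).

Euler's criterion: (3/29) ≡ 3^14 (mod 29).
3^2 ≡ 9 (mod 29)
3^4 ≡ 23 (mod 29)
3^8 ≡ 7 (mod 29)
3^14 = 3^(8+4+2) ≡ 28 (mod 29).
Result is 28 ≡ −1, so (3/29) = −1.

-1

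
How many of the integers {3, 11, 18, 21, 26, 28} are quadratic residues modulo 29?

(3/29) = -1 → non-residue.
(11/29) = -1 → non-residue.
(18/29) = -1 → non-residue.
(21/29) = -1 → non-residue.
(26/29) = -1 → non-residue.
(28/29) = +1 → QR.
Total quadratic residues among the 6: 1.

1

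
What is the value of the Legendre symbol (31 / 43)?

1

Euler's criterion: (31/43) ≡ 31^21 (mod 43).
31^2 ≡ 15 (mod 43)
31^4 ≡ 10 (mod 43)
31^8 ≡ 14 (mod 43)
31^16 ≡ 24 (mod 43)
31^21 = 31^(16+4+1) ≡ 1 (mod 43).
Result is 1, so (31/43) = 1.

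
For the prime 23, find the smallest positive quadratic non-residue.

5

(2/23) = +1, so 2 is a residue.
(3/23) = +1, so 3 is a residue.
(4/23) = +1, so 4 is a residue.
(5/23) = −1, so 5 is the smallest positive non-residue mod 23.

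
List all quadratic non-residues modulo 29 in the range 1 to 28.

2,3,8,10,11,12,14,15,17,18,19,21,26,27

Square k = 1,…,14 (k and 29−k give the same square):
1²=1, 2²=4, 3²=9, 4²=16, 5²=25, 6²≡7, 7²≡20, 8²≡6, 9²≡23, 10²≡13, 11²≡5, 12²≡28, 13²≡24, 14²≡22 (mod 29).
The residues are {1, 4, 5, 6, 7, 9, 13, 16, 20, 22, 23, 24, 25, 28}; the non-residues are the remaining 14 nonzero classes.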